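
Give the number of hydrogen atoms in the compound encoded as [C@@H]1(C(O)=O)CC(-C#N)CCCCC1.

15

Hydrogens are implicit in SMILES; fill each atom to its normal valence:
  6 × C: 2 H each → 12
  2 × C: 1 H each → 2
  2 × C: no H
  1 × N: no H
  1 × O: 1 H
  1 × O: no H
  Total hydrogens = 15.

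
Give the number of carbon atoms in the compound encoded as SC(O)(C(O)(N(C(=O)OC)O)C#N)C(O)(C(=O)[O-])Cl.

The symbol for carbon appears 7 times in the SMILES. (Cl is a single chlorine, not C + l.)

7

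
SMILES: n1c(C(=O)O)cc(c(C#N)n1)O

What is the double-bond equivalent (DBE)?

7

Molecular formula from the SMILES: C6H3N3O3.
DoU = (2C + 2 + N − H − X)/2 = (2·6 + 2 + 3 − 3 − 0)/2 = 14/2 = 7.
(Structurally: 1 ring(s) + 6 π bond(s) = 7.)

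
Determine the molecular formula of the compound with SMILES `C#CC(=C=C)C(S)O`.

Heavy atoms from the SMILES: 6 C, 1 O, 1 S.
Implicit hydrogens by atom environment:
  3 × C: no H
  2 × C: 1 H each → 2
  1 × C: 2 H
  1 × O: 1 H
  1 × S: 1 H
  Total hydrogens = 6.
Molecular formula: C6H6OS

C6H6OS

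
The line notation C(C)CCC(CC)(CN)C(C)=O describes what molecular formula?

C10H21NO

Heavy atoms from the SMILES: 10 C, 1 N, 1 O.
Implicit hydrogens by atom environment:
  5 × C: 2 H each → 10
  3 × C: 3 H each → 9
  2 × C: no H
  1 × N: 2 H
  1 × O: no H
  Total hydrogens = 21.
Molecular formula: C10H21NO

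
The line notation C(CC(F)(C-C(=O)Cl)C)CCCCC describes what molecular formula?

C11H20ClFO

Heavy atoms from the SMILES: 11 C, 1 Cl, 1 F, 1 O.
Implicit hydrogens by atom environment:
  7 × C: 2 H each → 14
  2 × C: 3 H each → 6
  2 × C: no H
  1 × Cl: no H
  1 × F: no H
  1 × O: no H
  Total hydrogens = 20.
Molecular formula: C11H20ClFO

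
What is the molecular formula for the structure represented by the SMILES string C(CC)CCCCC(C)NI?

C9H20IN

Heavy atoms from the SMILES: 9 C, 1 I, 1 N.
Implicit hydrogens by atom environment:
  6 × C: 2 H each → 12
  2 × C: 3 H each → 6
  1 × C: 1 H
  1 × I: no H
  1 × N: 1 H
  Total hydrogens = 20.
Molecular formula: C9H20IN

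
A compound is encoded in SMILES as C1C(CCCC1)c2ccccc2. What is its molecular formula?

Heavy atoms from the SMILES: 12 C.
Implicit hydrogens by atom environment:
  5 × C: 2 H each → 10
  5 × C (aromatic): 1 H each → 5
  1 × C: 1 H
  1 × C (aromatic): no H
  Total hydrogens = 16.
Molecular formula: C12H16

C12H16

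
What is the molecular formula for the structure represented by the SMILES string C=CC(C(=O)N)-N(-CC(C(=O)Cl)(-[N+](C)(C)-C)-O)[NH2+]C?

Heavy atoms from the SMILES: 11 C, 1 Cl, 4 N, 3 O.
Implicit hydrogens by atom environment:
  4 × C: 3 H each → 12
  3 × C: no H
  2 × C: 2 H each → 4
  2 × C: 1 H each → 2
  2 × O: no H
  1 × Cl: no H
  1 × N: 2 H
  1 × N (charge +1): 2 H
  1 × N: no H
  1 × N (charge +1): no H
  1 × O: 1 H
  Total hydrogens = 23.
Net charge +2.
Molecular formula: [C11H23ClN4O3]2+

[C11H23ClN4O3]2+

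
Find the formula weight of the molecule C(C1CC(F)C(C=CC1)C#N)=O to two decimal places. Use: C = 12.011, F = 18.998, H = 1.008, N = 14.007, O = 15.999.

167.18

Molecular formula: C9H10FNO.
M = 9×12.011 + 1×18.998 + 10×1.008 + 1×14.007 + 1×15.999 = 167.18 g/mol.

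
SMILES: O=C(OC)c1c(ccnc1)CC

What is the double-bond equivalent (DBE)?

Molecular formula from the SMILES: C9H11NO2.
DoU = (2C + 2 + N − H − X)/2 = (2·9 + 2 + 1 − 11 − 0)/2 = 10/2 = 5.
(Structurally: 1 ring(s) + 4 π bond(s) = 5.)

5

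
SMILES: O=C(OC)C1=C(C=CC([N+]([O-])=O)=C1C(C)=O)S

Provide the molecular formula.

Heavy atoms from the SMILES: 10 C, 1 N, 5 O, 1 S.
Implicit hydrogens by atom environment:
  4 × C (aromatic): no H
  4 × O: no H
  2 × C: 3 H each → 6
  2 × C (aromatic): 1 H each → 2
  2 × C: no H
  1 × N (charge +1): no H
  1 × O (charge -1): no H
  1 × S: 1 H
  Total hydrogens = 9.
Molecular formula: C10H9NO5S

C10H9NO5S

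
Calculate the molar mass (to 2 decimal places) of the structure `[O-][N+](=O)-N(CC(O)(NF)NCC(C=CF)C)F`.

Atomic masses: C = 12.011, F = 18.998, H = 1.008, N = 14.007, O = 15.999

Molecular formula: C7H13F3N4O3.
M = 7×12.011 + 3×18.998 + 13×1.008 + 4×14.007 + 3×15.999 = 258.20 g/mol.

258.20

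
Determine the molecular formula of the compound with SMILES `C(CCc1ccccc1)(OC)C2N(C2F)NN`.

Heavy atoms from the SMILES: 12 C, 1 F, 3 N, 1 O.
Implicit hydrogens by atom environment:
  5 × C (aromatic): 1 H each → 5
  3 × C: 1 H each → 3
  2 × C: 2 H each → 4
  1 × C: 3 H
  1 × C (aromatic): no H
  1 × F: no H
  1 × N: 2 H
  1 × N: 1 H
  1 × N: no H
  1 × O: no H
  Total hydrogens = 18.
Molecular formula: C12H18FN3O

C12H18FN3O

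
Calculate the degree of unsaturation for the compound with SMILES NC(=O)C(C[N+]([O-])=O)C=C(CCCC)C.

Molecular formula from the SMILES: C10H18N2O3.
DoU = (2C + 2 + N − H − X)/2 = (2·10 + 2 + 2 − 18 − 0)/2 = 6/2 = 3.
(Structurally: 0 ring(s) + 3 π bond(s) = 3.)

3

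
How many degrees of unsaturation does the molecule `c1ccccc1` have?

Molecular formula from the SMILES: C6H6.
DoU = (2C + 2 + N − H − X)/2 = (2·6 + 2 + 0 − 6 − 0)/2 = 8/2 = 4.
(Structurally: 1 ring(s) + 3 π bond(s) = 4.)

4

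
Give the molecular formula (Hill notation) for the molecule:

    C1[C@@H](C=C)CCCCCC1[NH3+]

Heavy atoms from the SMILES: 10 C, 1 N.
Implicit hydrogens by atom environment:
  7 × C: 2 H each → 14
  3 × C: 1 H each → 3
  1 × N (charge +1): 3 H
  Total hydrogens = 20.
Net charge +1.
Molecular formula: C10H20N+

C10H20N+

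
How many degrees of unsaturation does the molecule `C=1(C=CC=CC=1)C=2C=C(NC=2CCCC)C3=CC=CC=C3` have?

Molecular formula from the SMILES: C20H21N.
DoU = (2C + 2 + N − H − X)/2 = (2·20 + 2 + 1 − 21 − 0)/2 = 22/2 = 11.
(Structurally: 3 ring(s) + 8 π bond(s) = 11.)

11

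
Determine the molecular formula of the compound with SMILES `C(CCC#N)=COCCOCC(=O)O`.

C9H13NO4

Heavy atoms from the SMILES: 9 C, 1 N, 4 O.
Implicit hydrogens by atom environment:
  5 × C: 2 H each → 10
  3 × O: no H
  2 × C: 1 H each → 2
  2 × C: no H
  1 × N: no H
  1 × O: 1 H
  Total hydrogens = 13.
Molecular formula: C9H13NO4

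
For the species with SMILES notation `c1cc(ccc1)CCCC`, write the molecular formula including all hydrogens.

C10H14

Heavy atoms from the SMILES: 10 C.
Implicit hydrogens by atom environment:
  5 × C (aromatic): 1 H each → 5
  3 × C: 2 H each → 6
  1 × C: 3 H
  1 × C (aromatic): no H
  Total hydrogens = 14.
Molecular formula: C10H14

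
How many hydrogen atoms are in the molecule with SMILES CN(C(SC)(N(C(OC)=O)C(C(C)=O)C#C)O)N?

Hydrogens are implicit in SMILES; fill each atom to its normal valence:
  4 × C: 3 H each → 12
  4 × C: no H
  3 × O: no H
  2 × C: 1 H each → 2
  2 × N: no H
  1 × N: 2 H
  1 × O: 1 H
  1 × S: no H
  Total hydrogens = 17.

17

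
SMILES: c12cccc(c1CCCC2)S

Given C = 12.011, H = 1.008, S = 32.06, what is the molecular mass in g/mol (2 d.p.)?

Molecular formula: C10H12S.
M = 10×12.011 + 12×1.008 + 1×32.06 = 164.27 g/mol.

164.27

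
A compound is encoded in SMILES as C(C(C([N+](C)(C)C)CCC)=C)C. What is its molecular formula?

C11H24N+

Heavy atoms from the SMILES: 11 C, 1 N.
Implicit hydrogens by atom environment:
  5 × C: 3 H each → 15
  4 × C: 2 H each → 8
  1 × C: 1 H
  1 × C: no H
  1 × N (charge +1): no H
  Total hydrogens = 24.
Net charge +1.
Molecular formula: C11H24N+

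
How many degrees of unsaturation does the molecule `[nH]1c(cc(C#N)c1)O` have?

Molecular formula from the SMILES: C5H4N2O.
DoU = (2C + 2 + N − H − X)/2 = (2·5 + 2 + 2 − 4 − 0)/2 = 10/2 = 5.
(Structurally: 1 ring(s) + 4 π bond(s) = 5.)

5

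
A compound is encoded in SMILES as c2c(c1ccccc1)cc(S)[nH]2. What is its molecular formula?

Heavy atoms from the SMILES: 10 C, 1 N, 1 S.
Implicit hydrogens by atom environment:
  7 × C (aromatic): 1 H each → 7
  3 × C (aromatic): no H
  1 × N (aromatic): 1 H
  1 × S: 1 H
  Total hydrogens = 9.
Molecular formula: C10H9NS

C10H9NS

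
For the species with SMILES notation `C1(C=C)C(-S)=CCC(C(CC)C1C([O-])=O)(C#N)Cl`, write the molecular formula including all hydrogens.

C13H15ClNO2S-

Heavy atoms from the SMILES: 13 C, 1 Cl, 1 N, 2 O, 1 S.
Implicit hydrogens by atom environment:
  5 × C: 1 H each → 5
  4 × C: no H
  3 × C: 2 H each → 6
  1 × C: 3 H
  1 × Cl: no H
  1 × N: no H
  1 × O: no H
  1 × O (charge -1): no H
  1 × S: 1 H
  Total hydrogens = 15.
Net charge -1.
Molecular formula: C13H15ClNO2S-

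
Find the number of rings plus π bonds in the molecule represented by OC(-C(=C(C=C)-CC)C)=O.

Molecular formula from the SMILES: C8H12O2.
DoU = (2C + 2 + N − H − X)/2 = (2·8 + 2 + 0 − 12 − 0)/2 = 6/2 = 3.
(Structurally: 0 ring(s) + 3 π bond(s) = 3.)

3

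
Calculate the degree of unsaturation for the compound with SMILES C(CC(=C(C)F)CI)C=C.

2

Molecular formula from the SMILES: C8H12FI.
DoU = (2C + 2 + N − H − X)/2 = (2·8 + 2 + 0 − 12 − 2)/2 = 4/2 = 2.
(Structurally: 0 ring(s) + 2 π bond(s) = 2.)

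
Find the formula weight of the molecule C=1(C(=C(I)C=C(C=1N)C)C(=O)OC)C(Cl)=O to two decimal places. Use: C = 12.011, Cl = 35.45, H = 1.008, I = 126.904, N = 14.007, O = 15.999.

Molecular formula: C10H9ClINO3.
M = 10×12.011 + 1×35.45 + 9×1.008 + 1×126.904 + 1×14.007 + 3×15.999 = 353.54 g/mol.

353.54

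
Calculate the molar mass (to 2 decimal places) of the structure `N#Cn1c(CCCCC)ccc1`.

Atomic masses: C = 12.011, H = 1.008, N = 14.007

Molecular formula: C10H14N2.
M = 10×12.011 + 14×1.008 + 2×14.007 = 162.24 g/mol.

162.24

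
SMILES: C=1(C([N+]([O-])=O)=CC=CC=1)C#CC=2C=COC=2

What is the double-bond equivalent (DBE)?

Molecular formula from the SMILES: C12H7NO3.
DoU = (2C + 2 + N − H − X)/2 = (2·12 + 2 + 1 − 7 − 0)/2 = 20/2 = 10.
(Structurally: 2 ring(s) + 8 π bond(s) = 10.)

10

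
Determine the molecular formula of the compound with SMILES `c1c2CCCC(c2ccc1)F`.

C10H11F

Heavy atoms from the SMILES: 10 C, 1 F.
Implicit hydrogens by atom environment:
  4 × C (aromatic): 1 H each → 4
  3 × C: 2 H each → 6
  2 × C (aromatic): no H
  1 × C: 1 H
  1 × F: no H
  Total hydrogens = 11.
Molecular formula: C10H11F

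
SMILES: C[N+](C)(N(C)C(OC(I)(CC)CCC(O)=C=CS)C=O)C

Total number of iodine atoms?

The symbol for iodine appears 1 time in the SMILES.

1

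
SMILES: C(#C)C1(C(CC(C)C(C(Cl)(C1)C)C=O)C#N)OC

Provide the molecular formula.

C14H18ClNO2

Heavy atoms from the SMILES: 14 C, 1 Cl, 1 N, 2 O.
Implicit hydrogens by atom environment:
  5 × C: 1 H each → 5
  4 × C: no H
  3 × C: 3 H each → 9
  2 × C: 2 H each → 4
  2 × O: no H
  1 × Cl: no H
  1 × N: no H
  Total hydrogens = 18.
Molecular formula: C14H18ClNO2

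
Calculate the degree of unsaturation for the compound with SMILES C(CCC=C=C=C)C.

3

Molecular formula from the SMILES: C8H12.
DoU = (2C + 2 + N − H − X)/2 = (2·8 + 2 + 0 − 12 − 0)/2 = 6/2 = 3.
(Structurally: 0 ring(s) + 3 π bond(s) = 3.)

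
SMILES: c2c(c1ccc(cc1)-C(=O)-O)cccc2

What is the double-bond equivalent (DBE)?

Molecular formula from the SMILES: C13H10O2.
DoU = (2C + 2 + N − H − X)/2 = (2·13 + 2 + 0 − 10 − 0)/2 = 18/2 = 9.
(Structurally: 2 ring(s) + 7 π bond(s) = 9.)

9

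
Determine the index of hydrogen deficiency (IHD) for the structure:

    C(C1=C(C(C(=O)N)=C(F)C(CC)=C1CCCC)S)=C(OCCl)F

Molecular formula from the SMILES: C16H20ClF2NO2S.
DoU = (2C + 2 + N − H − X)/2 = (2·16 + 2 + 1 − 20 − 3)/2 = 12/2 = 6.
(Structurally: 1 ring(s) + 5 π bond(s) = 6.)

6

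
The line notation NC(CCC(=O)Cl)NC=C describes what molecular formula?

C6H11ClN2O

Heavy atoms from the SMILES: 6 C, 1 Cl, 2 N, 1 O.
Implicit hydrogens by atom environment:
  3 × C: 2 H each → 6
  2 × C: 1 H each → 2
  1 × C: no H
  1 × Cl: no H
  1 × N: 2 H
  1 × N: 1 H
  1 × O: no H
  Total hydrogens = 11.
Molecular formula: C6H11ClN2O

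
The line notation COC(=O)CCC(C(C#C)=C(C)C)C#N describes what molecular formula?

Heavy atoms from the SMILES: 12 C, 1 N, 2 O.
Implicit hydrogens by atom environment:
  5 × C: no H
  3 × C: 3 H each → 9
  2 × C: 2 H each → 4
  2 × C: 1 H each → 2
  2 × O: no H
  1 × N: no H
  Total hydrogens = 15.
Molecular formula: C12H15NO2

C12H15NO2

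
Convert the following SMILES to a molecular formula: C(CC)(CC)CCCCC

C10H22

Heavy atoms from the SMILES: 10 C.
Implicit hydrogens by atom environment:
  6 × C: 2 H each → 12
  3 × C: 3 H each → 9
  1 × C: 1 H
  Total hydrogens = 22.
Molecular formula: C10H22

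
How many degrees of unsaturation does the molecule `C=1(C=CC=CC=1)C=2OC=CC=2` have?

Molecular formula from the SMILES: C10H8O.
DoU = (2C + 2 + N − H − X)/2 = (2·10 + 2 + 0 − 8 − 0)/2 = 14/2 = 7.
(Structurally: 2 ring(s) + 5 π bond(s) = 7.)

7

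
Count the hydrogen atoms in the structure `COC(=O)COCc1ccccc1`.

12

Hydrogens are implicit in SMILES; fill each atom to its normal valence:
  5 × C (aromatic): 1 H each → 5
  3 × O: no H
  2 × C: 2 H each → 4
  1 × C: 3 H
  1 × C: no H
  1 × C (aromatic): no H
  Total hydrogens = 12.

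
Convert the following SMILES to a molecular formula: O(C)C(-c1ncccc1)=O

C7H7NO2

Heavy atoms from the SMILES: 7 C, 1 N, 2 O.
Implicit hydrogens by atom environment:
  4 × C (aromatic): 1 H each → 4
  2 × O: no H
  1 × C: 3 H
  1 × C (aromatic): no H
  1 × C: no H
  1 × N (aromatic): no H
  Total hydrogens = 7.
Molecular formula: C7H7NO2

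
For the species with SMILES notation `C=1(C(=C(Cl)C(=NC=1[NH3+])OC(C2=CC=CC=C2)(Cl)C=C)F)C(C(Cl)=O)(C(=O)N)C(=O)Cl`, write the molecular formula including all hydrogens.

Heavy atoms from the SMILES: 18 C, 4 Cl, 1 F, 3 N, 4 O.
Implicit hydrogens by atom environment:
  6 × C (aromatic): no H
  5 × C (aromatic): 1 H each → 5
  5 × C: no H
  4 × Cl: no H
  4 × O: no H
  1 × C: 2 H
  1 × C: 1 H
  1 × F: no H
  1 × N (charge +1): 3 H
  1 × N: 2 H
  1 × N (aromatic): no H
  Total hydrogens = 13.
Net charge +1.
Molecular formula: C18H13Cl4FN3O4+

C18H13Cl4FN3O4+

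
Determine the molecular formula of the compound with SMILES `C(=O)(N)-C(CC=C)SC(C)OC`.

Heavy atoms from the SMILES: 8 C, 1 N, 2 O, 1 S.
Implicit hydrogens by atom environment:
  3 × C: 1 H each → 3
  2 × C: 3 H each → 6
  2 × C: 2 H each → 4
  2 × O: no H
  1 × C: no H
  1 × N: 2 H
  1 × S: no H
  Total hydrogens = 15.
Molecular formula: C8H15NO2S

C8H15NO2S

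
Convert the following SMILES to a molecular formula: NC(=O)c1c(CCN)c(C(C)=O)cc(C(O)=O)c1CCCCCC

C18H26N2O4

Heavy atoms from the SMILES: 18 C, 2 N, 4 O.
Implicit hydrogens by atom environment:
  7 × C: 2 H each → 14
  5 × C (aromatic): no H
  3 × C: no H
  3 × O: no H
  2 × C: 3 H each → 6
  2 × N: 2 H each → 4
  1 × C (aromatic): 1 H
  1 × O: 1 H
  Total hydrogens = 26.
Molecular formula: C18H26N2O4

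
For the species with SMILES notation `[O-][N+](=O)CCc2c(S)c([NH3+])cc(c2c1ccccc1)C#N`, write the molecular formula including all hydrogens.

Heavy atoms from the SMILES: 15 C, 3 N, 2 O, 1 S.
Implicit hydrogens by atom environment:
  6 × C (aromatic): 1 H each → 6
  6 × C (aromatic): no H
  2 × C: 2 H each → 4
  1 × C: no H
  1 × N (charge +1): 3 H
  1 × N: no H
  1 × N (charge +1): no H
  1 × O: no H
  1 × O (charge -1): no H
  1 × S: 1 H
  Total hydrogens = 14.
Net charge +1.
Molecular formula: C15H14N3O2S+

C15H14N3O2S+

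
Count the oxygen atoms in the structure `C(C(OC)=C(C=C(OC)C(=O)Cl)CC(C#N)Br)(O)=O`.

The symbol for oxygen appears 5 times in the SMILES.

5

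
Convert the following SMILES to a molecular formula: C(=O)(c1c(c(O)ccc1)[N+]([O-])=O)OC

C8H7NO5

Heavy atoms from the SMILES: 8 C, 1 N, 5 O.
Implicit hydrogens by atom environment:
  3 × C (aromatic): 1 H each → 3
  3 × C (aromatic): no H
  3 × O: no H
  1 × C: 3 H
  1 × C: no H
  1 × N (charge +1): no H
  1 × O: 1 H
  1 × O (charge -1): no H
  Total hydrogens = 7.
Molecular formula: C8H7NO5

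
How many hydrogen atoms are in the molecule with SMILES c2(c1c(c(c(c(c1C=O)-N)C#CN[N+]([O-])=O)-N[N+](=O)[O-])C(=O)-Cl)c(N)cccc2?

Hydrogens are implicit in SMILES; fill each atom to its normal valence:
  8 × C (aromatic): no H
  4 × C (aromatic): 1 H each → 4
  4 × O: no H
  3 × C: no H
  2 × N: 2 H each → 4
  2 × N: 1 H each → 2
  2 × N (charge +1): no H
  2 × O (charge -1): no H
  1 × C: 1 H
  1 × Cl: no H
  Total hydrogens = 11.

11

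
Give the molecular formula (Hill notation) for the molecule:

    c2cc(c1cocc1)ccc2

C10H8O

Heavy atoms from the SMILES: 10 C, 1 O.
Implicit hydrogens by atom environment:
  8 × C (aromatic): 1 H each → 8
  2 × C (aromatic): no H
  1 × O (aromatic): no H
  Total hydrogens = 8.
Molecular formula: C10H8O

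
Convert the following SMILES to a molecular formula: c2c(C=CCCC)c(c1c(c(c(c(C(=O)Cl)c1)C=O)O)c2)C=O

C18H15ClO4

Heavy atoms from the SMILES: 18 C, 1 Cl, 4 O.
Implicit hydrogens by atom environment:
  7 × C (aromatic): no H
  4 × C: 1 H each → 4
  3 × C (aromatic): 1 H each → 3
  3 × O: no H
  2 × C: 2 H each → 4
  1 × C: 3 H
  1 × C: no H
  1 × Cl: no H
  1 × O: 1 H
  Total hydrogens = 15.
Molecular formula: C18H15ClO4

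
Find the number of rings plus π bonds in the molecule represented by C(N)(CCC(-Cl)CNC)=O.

1

Molecular formula from the SMILES: C6H13ClN2O.
DoU = (2C + 2 + N − H − X)/2 = (2·6 + 2 + 2 − 13 − 1)/2 = 2/2 = 1.
(Structurally: 0 ring(s) + 1 π bond(s) = 1.)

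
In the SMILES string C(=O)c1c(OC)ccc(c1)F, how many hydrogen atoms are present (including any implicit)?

Hydrogens are implicit in SMILES; fill each atom to its normal valence:
  3 × C (aromatic): 1 H each → 3
  3 × C (aromatic): no H
  2 × O: no H
  1 × C: 3 H
  1 × C: 1 H
  1 × F: no H
  Total hydrogens = 7.

7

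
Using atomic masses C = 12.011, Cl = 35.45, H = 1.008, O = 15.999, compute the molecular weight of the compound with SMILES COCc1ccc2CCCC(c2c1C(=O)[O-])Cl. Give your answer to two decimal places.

Molecular formula: C13H14ClO3-.
M = 13×12.011 + 1×35.45 + 14×1.008 + 3×15.999 = 253.70 g/mol.

253.70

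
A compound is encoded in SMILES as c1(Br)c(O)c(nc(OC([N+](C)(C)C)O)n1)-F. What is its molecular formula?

Heavy atoms from the SMILES: 1 Br, 8 C, 1 F, 3 N, 3 O.
Implicit hydrogens by atom environment:
  4 × C (aromatic): no H
  3 × C: 3 H each → 9
  2 × N (aromatic): no H
  2 × O: 1 H each → 2
  1 × Br: no H
  1 × C: 1 H
  1 × F: no H
  1 × N (charge +1): no H
  1 × O: no H
  Total hydrogens = 12.
Net charge +1.
Molecular formula: C8H12BrFN3O3+

C8H12BrFN3O3+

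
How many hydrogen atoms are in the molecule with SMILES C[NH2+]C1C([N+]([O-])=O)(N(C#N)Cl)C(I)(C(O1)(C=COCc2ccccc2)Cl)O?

16

Hydrogens are implicit in SMILES; fill each atom to its normal valence:
  5 × C (aromatic): 1 H each → 5
  4 × C: no H
  3 × C: 1 H each → 3
  3 × O: no H
  2 × Cl: no H
  2 × N: no H
  1 × C: 3 H
  1 × C: 2 H
  1 × C (aromatic): no H
  1 × I: no H
  1 × N (charge +1): 2 H
  1 × N (charge +1): no H
  1 × O: 1 H
  1 × O (charge -1): no H
  Total hydrogens = 16.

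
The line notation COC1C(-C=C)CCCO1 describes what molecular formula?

C8H14O2

Heavy atoms from the SMILES: 8 C, 2 O.
Implicit hydrogens by atom environment:
  4 × C: 2 H each → 8
  3 × C: 1 H each → 3
  2 × O: no H
  1 × C: 3 H
  Total hydrogens = 14.
Molecular formula: C8H14O2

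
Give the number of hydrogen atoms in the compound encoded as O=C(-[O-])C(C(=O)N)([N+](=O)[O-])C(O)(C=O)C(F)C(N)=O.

Hydrogens are implicit in SMILES; fill each atom to its normal valence:
  5 × C: no H
  5 × O: no H
  2 × C: 1 H each → 2
  2 × N: 2 H each → 4
  2 × O (charge -1): no H
  1 × F: no H
  1 × N (charge +1): no H
  1 × O: 1 H
  Total hydrogens = 7.

7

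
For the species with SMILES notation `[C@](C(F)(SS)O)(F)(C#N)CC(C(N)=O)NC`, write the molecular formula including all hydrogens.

C7H11F2N3O2S2

Heavy atoms from the SMILES: 7 C, 2 F, 3 N, 2 O, 2 S.
Implicit hydrogens by atom environment:
  4 × C: no H
  2 × F: no H
  1 × C: 3 H
  1 × C: 2 H
  1 × C: 1 H
  1 × N: 2 H
  1 × N: 1 H
  1 × N: no H
  1 × O: 1 H
  1 × O: no H
  1 × S: 1 H
  1 × S: no H
  Total hydrogens = 11.
Molecular formula: C7H11F2N3O2S2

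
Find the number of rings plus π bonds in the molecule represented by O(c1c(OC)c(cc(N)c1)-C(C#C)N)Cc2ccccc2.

Molecular formula from the SMILES: C17H18N2O2.
DoU = (2C + 2 + N − H − X)/2 = (2·17 + 2 + 2 − 18 − 0)/2 = 20/2 = 10.
(Structurally: 2 ring(s) + 8 π bond(s) = 10.)

10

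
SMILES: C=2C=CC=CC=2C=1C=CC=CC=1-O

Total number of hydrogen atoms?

Hydrogens are implicit in SMILES; fill each atom to its normal valence:
  9 × C (aromatic): 1 H each → 9
  3 × C (aromatic): no H
  1 × O: 1 H
  Total hydrogens = 10.

10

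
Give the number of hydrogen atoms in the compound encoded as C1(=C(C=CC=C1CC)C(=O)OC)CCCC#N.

17

Hydrogens are implicit in SMILES; fill each atom to its normal valence:
  4 × C: 2 H each → 8
  3 × C (aromatic): 1 H each → 3
  3 × C (aromatic): no H
  2 × C: 3 H each → 6
  2 × C: no H
  2 × O: no H
  1 × N: no H
  Total hydrogens = 17.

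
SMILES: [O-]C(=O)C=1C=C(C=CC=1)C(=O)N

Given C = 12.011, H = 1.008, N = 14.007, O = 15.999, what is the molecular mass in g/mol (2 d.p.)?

164.14

Molecular formula: C8H6NO3-.
M = 8×12.011 + 6×1.008 + 1×14.007 + 3×15.999 = 164.14 g/mol.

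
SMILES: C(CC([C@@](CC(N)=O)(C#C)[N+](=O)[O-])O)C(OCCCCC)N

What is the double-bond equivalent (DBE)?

Molecular formula from the SMILES: C14H25N3O5.
DoU = (2C + 2 + N − H − X)/2 = (2·14 + 2 + 3 − 25 − 0)/2 = 8/2 = 4.
(Structurally: 0 ring(s) + 4 π bond(s) = 4.)

4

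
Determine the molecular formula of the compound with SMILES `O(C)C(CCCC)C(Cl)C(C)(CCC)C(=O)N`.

Heavy atoms from the SMILES: 13 C, 1 Cl, 1 N, 2 O.
Implicit hydrogens by atom environment:
  5 × C: 2 H each → 10
  4 × C: 3 H each → 12
  2 × C: 1 H each → 2
  2 × C: no H
  2 × O: no H
  1 × Cl: no H
  1 × N: 2 H
  Total hydrogens = 26.
Molecular formula: C13H26ClNO2

C13H26ClNO2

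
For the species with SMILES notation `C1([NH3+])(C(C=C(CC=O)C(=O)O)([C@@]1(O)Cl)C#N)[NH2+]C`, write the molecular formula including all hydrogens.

[C10H14ClN3O4]2+

Heavy atoms from the SMILES: 10 C, 1 Cl, 3 N, 4 O.
Implicit hydrogens by atom environment:
  6 × C: no H
  2 × C: 1 H each → 2
  2 × O: 1 H each → 2
  2 × O: no H
  1 × C: 3 H
  1 × C: 2 H
  1 × Cl: no H
  1 × N (charge +1): 3 H
  1 × N (charge +1): 2 H
  1 × N: no H
  Total hydrogens = 14.
Net charge +2.
Molecular formula: [C10H14ClN3O4]2+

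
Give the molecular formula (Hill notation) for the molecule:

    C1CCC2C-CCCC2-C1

C10H18

Heavy atoms from the SMILES: 10 C.
Implicit hydrogens by atom environment:
  8 × C: 2 H each → 16
  2 × C: 1 H each → 2
  Total hydrogens = 18.
Molecular formula: C10H18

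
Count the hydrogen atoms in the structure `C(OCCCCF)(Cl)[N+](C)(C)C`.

Hydrogens are implicit in SMILES; fill each atom to its normal valence:
  4 × C: 2 H each → 8
  3 × C: 3 H each → 9
  1 × C: 1 H
  1 × Cl: no H
  1 × F: no H
  1 × N (charge +1): no H
  1 × O: no H
  Total hydrogens = 18.

18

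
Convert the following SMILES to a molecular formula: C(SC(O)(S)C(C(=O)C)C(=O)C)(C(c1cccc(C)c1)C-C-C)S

C18H26O3S3

Heavy atoms from the SMILES: 18 C, 3 O, 3 S.
Implicit hydrogens by atom environment:
  4 × C: 3 H each → 12
  4 × C (aromatic): 1 H each → 4
  3 × C: 1 H each → 3
  3 × C: no H
  2 × C: 2 H each → 4
  2 × C (aromatic): no H
  2 × O: no H
  2 × S: 1 H each → 2
  1 × O: 1 H
  1 × S: no H
  Total hydrogens = 26.
Molecular formula: C18H26O3S3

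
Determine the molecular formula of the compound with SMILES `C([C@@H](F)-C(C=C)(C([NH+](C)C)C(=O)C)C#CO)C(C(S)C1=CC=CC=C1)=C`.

Heavy atoms from the SMILES: 21 C, 1 F, 1 N, 2 O, 1 S.
Implicit hydrogens by atom environment:
  5 × C (aromatic): 1 H each → 5
  5 × C: no H
  4 × C: 1 H each → 4
  3 × C: 3 H each → 9
  3 × C: 2 H each → 6
  1 × C (aromatic): no H
  1 × F: no H
  1 × N (charge +1): 1 H
  1 × O: 1 H
  1 × O: no H
  1 × S: 1 H
  Total hydrogens = 27.
Net charge +1.
Molecular formula: C21H27FNO2S+

C21H27FNO2S+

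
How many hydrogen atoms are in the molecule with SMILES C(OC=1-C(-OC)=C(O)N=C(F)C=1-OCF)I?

Hydrogens are implicit in SMILES; fill each atom to its normal valence:
  5 × C (aromatic): no H
  3 × O: no H
  2 × C: 2 H each → 4
  2 × F: no H
  1 × C: 3 H
  1 × I: no H
  1 × N (aromatic): no H
  1 × O: 1 H
  Total hydrogens = 8.

8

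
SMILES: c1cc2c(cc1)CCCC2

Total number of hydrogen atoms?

Hydrogens are implicit in SMILES; fill each atom to its normal valence:
  4 × C: 2 H each → 8
  4 × C (aromatic): 1 H each → 4
  2 × C (aromatic): no H
  Total hydrogens = 12.

12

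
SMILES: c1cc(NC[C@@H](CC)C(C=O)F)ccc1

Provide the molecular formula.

C12H16FNO

Heavy atoms from the SMILES: 12 C, 1 F, 1 N, 1 O.
Implicit hydrogens by atom environment:
  5 × C (aromatic): 1 H each → 5
  3 × C: 1 H each → 3
  2 × C: 2 H each → 4
  1 × C: 3 H
  1 × C (aromatic): no H
  1 × F: no H
  1 × N: 1 H
  1 × O: no H
  Total hydrogens = 16.
Molecular formula: C12H16FNO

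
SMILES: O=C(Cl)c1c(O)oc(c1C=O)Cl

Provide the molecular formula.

C6H2Cl2O4

Heavy atoms from the SMILES: 6 C, 2 Cl, 4 O.
Implicit hydrogens by atom environment:
  4 × C (aromatic): no H
  2 × Cl: no H
  2 × O: no H
  1 × C: 1 H
  1 × C: no H
  1 × O: 1 H
  1 × O (aromatic): no H
  Total hydrogens = 2.
Molecular formula: C6H2Cl2O4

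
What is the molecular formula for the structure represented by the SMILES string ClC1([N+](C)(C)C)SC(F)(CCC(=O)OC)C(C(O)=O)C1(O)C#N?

Heavy atoms from the SMILES: 13 C, 1 Cl, 1 F, 2 N, 5 O, 1 S.
Implicit hydrogens by atom environment:
  6 × C: no H
  4 × C: 3 H each → 12
  3 × O: no H
  2 × C: 2 H each → 4
  2 × O: 1 H each → 2
  1 × C: 1 H
  1 × Cl: no H
  1 × F: no H
  1 × N: no H
  1 × N (charge +1): no H
  1 × S: no H
  Total hydrogens = 19.
Net charge +1.
Molecular formula: C13H19ClFN2O5S+

C13H19ClFN2O5S+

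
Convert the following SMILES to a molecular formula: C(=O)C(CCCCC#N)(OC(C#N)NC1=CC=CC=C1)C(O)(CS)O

Heavy atoms from the SMILES: 17 C, 3 N, 4 O, 1 S.
Implicit hydrogens by atom environment:
  5 × C: 2 H each → 10
  5 × C (aromatic): 1 H each → 5
  4 × C: no H
  2 × C: 1 H each → 2
  2 × N: no H
  2 × O: 1 H each → 2
  2 × O: no H
  1 × C (aromatic): no H
  1 × N: 1 H
  1 × S: 1 H
  Total hydrogens = 21.
Molecular formula: C17H21N3O4S

C17H21N3O4S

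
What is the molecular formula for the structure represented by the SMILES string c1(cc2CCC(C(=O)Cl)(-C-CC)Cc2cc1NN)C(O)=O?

C15H19ClN2O3

Heavy atoms from the SMILES: 15 C, 1 Cl, 2 N, 3 O.
Implicit hydrogens by atom environment:
  5 × C: 2 H each → 10
  4 × C (aromatic): no H
  3 × C: no H
  2 × C (aromatic): 1 H each → 2
  2 × O: no H
  1 × C: 3 H
  1 × Cl: no H
  1 × N: 2 H
  1 × N: 1 H
  1 × O: 1 H
  Total hydrogens = 19.
Molecular formula: C15H19ClN2O3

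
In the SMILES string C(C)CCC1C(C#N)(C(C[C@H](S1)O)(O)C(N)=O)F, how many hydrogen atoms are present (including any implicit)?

17

Hydrogens are implicit in SMILES; fill each atom to its normal valence:
  4 × C: 2 H each → 8
  4 × C: no H
  2 × C: 1 H each → 2
  2 × O: 1 H each → 2
  1 × C: 3 H
  1 × F: no H
  1 × N: 2 H
  1 × N: no H
  1 × O: no H
  1 × S: no H
  Total hydrogens = 17.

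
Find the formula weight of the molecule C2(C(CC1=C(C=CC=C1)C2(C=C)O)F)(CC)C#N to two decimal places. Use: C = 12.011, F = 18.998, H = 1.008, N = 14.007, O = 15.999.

245.30

Molecular formula: C15H16FNO.
M = 15×12.011 + 1×18.998 + 16×1.008 + 1×14.007 + 1×15.999 = 245.30 g/mol.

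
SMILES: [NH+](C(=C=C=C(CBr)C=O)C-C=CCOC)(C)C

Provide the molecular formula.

C13H19BrNO2+

Heavy atoms from the SMILES: 1 Br, 13 C, 1 N, 2 O.
Implicit hydrogens by atom environment:
  4 × C: no H
  3 × C: 3 H each → 9
  3 × C: 2 H each → 6
  3 × C: 1 H each → 3
  2 × O: no H
  1 × Br: no H
  1 × N (charge +1): 1 H
  Total hydrogens = 19.
Net charge +1.
Molecular formula: C13H19BrNO2+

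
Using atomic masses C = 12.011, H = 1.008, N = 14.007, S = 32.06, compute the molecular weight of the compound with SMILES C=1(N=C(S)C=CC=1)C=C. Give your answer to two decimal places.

137.20

Molecular formula: C7H7NS.
M = 7×12.011 + 7×1.008 + 1×14.007 + 1×32.06 = 137.20 g/mol.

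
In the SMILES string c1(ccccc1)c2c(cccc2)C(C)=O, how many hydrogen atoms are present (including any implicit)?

12

Hydrogens are implicit in SMILES; fill each atom to its normal valence:
  9 × C (aromatic): 1 H each → 9
  3 × C (aromatic): no H
  1 × C: 3 H
  1 × C: no H
  1 × O: no H
  Total hydrogens = 12.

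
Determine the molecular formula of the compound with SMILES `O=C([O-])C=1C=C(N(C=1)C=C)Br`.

C7H5BrNO2-

Heavy atoms from the SMILES: 1 Br, 7 C, 1 N, 2 O.
Implicit hydrogens by atom environment:
  2 × C (aromatic): 1 H each → 2
  2 × C (aromatic): no H
  1 × Br: no H
  1 × C: 2 H
  1 × C: 1 H
  1 × C: no H
  1 × N (aromatic): no H
  1 × O: no H
  1 × O (charge -1): no H
  Total hydrogens = 5.
Net charge -1.
Molecular formula: C7H5BrNO2-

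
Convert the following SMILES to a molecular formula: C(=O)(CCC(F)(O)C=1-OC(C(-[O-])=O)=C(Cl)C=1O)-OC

Heavy atoms from the SMILES: 10 C, 1 Cl, 1 F, 7 O.
Implicit hydrogens by atom environment:
  4 × C (aromatic): no H
  3 × C: no H
  3 × O: no H
  2 × C: 2 H each → 4
  2 × O: 1 H each → 2
  1 × C: 3 H
  1 × Cl: no H
  1 × F: no H
  1 × O (aromatic): no H
  1 × O (charge -1): no H
  Total hydrogens = 9.
Net charge -1.
Molecular formula: C10H9ClFO7-

C10H9ClFO7-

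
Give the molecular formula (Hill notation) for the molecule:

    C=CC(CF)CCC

C7H13F

Heavy atoms from the SMILES: 7 C, 1 F.
Implicit hydrogens by atom environment:
  4 × C: 2 H each → 8
  2 × C: 1 H each → 2
  1 × C: 3 H
  1 × F: no H
  Total hydrogens = 13.
Molecular formula: C7H13F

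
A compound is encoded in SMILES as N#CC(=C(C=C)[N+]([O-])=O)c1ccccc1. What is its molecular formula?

Heavy atoms from the SMILES: 11 C, 2 N, 2 O.
Implicit hydrogens by atom environment:
  5 × C (aromatic): 1 H each → 5
  3 × C: no H
  1 × C: 2 H
  1 × C: 1 H
  1 × C (aromatic): no H
  1 × N (charge +1): no H
  1 × N: no H
  1 × O: no H
  1 × O (charge -1): no H
  Total hydrogens = 8.
Molecular formula: C11H8N2O2

C11H8N2O2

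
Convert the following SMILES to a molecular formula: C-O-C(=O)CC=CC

C6H10O2

Heavy atoms from the SMILES: 6 C, 2 O.
Implicit hydrogens by atom environment:
  2 × C: 3 H each → 6
  2 × C: 1 H each → 2
  2 × O: no H
  1 × C: 2 H
  1 × C: no H
  Total hydrogens = 10.
Molecular formula: C6H10O2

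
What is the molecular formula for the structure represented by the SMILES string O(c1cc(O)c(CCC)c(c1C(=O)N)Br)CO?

C11H14BrNO4

Heavy atoms from the SMILES: 1 Br, 11 C, 1 N, 4 O.
Implicit hydrogens by atom environment:
  5 × C (aromatic): no H
  3 × C: 2 H each → 6
  2 × O: 1 H each → 2
  2 × O: no H
  1 × Br: no H
  1 × C: 3 H
  1 × C (aromatic): 1 H
  1 × C: no H
  1 × N: 2 H
  Total hydrogens = 14.
Molecular formula: C11H14BrNO4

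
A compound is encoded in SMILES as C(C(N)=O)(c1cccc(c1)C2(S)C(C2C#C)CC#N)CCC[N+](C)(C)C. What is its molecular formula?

Heavy atoms from the SMILES: 21 C, 3 N, 1 O, 1 S.
Implicit hydrogens by atom environment:
  4 × C: 2 H each → 8
  4 × C: 1 H each → 4
  4 × C (aromatic): 1 H each → 4
  4 × C: no H
  3 × C: 3 H each → 9
  2 × C (aromatic): no H
  1 × N: 2 H
  1 × N: no H
  1 × N (charge +1): no H
  1 × O: no H
  1 × S: 1 H
  Total hydrogens = 28.
Net charge +1.
Molecular formula: C21H28N3OS+

C21H28N3OS+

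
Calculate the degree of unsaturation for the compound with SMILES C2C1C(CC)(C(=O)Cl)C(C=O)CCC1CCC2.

4

Molecular formula from the SMILES: C14H21ClO2.
DoU = (2C + 2 + N − H − X)/2 = (2·14 + 2 + 0 − 21 − 1)/2 = 8/2 = 4.
(Structurally: 2 ring(s) + 2 π bond(s) = 4.)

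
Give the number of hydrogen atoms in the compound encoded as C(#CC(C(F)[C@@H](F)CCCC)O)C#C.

14

Hydrogens are implicit in SMILES; fill each atom to its normal valence:
  4 × C: 1 H each → 4
  3 × C: 2 H each → 6
  3 × C: no H
  2 × F: no H
  1 × C: 3 H
  1 × O: 1 H
  Total hydrogens = 14.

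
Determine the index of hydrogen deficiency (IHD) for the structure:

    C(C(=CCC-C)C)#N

Molecular formula from the SMILES: C7H11N.
DoU = (2C + 2 + N − H − X)/2 = (2·7 + 2 + 1 − 11 − 0)/2 = 6/2 = 3.
(Structurally: 0 ring(s) + 3 π bond(s) = 3.)

3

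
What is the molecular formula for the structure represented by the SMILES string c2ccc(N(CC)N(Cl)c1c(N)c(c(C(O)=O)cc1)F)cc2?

Heavy atoms from the SMILES: 15 C, 1 Cl, 1 F, 3 N, 2 O.
Implicit hydrogens by atom environment:
  7 × C (aromatic): 1 H each → 7
  5 × C (aromatic): no H
  2 × N: no H
  1 × C: 3 H
  1 × C: 2 H
  1 × C: no H
  1 × Cl: no H
  1 × F: no H
  1 × N: 2 H
  1 × O: 1 H
  1 × O: no H
  Total hydrogens = 15.
Molecular formula: C15H15ClFN3O2

C15H15ClFN3O2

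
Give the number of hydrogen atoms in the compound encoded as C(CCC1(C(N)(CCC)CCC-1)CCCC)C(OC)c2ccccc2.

Hydrogens are implicit in SMILES; fill each atom to its normal valence:
  11 × C: 2 H each → 22
  5 × C (aromatic): 1 H each → 5
  3 × C: 3 H each → 9
  2 × C: no H
  1 × C: 1 H
  1 × C (aromatic): no H
  1 × N: 2 H
  1 × O: no H
  Total hydrogens = 39.

39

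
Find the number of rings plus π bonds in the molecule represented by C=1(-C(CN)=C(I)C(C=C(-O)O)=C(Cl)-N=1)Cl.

5

Molecular formula from the SMILES: C8H7Cl2IN2O2.
DoU = (2C + 2 + N − H − X)/2 = (2·8 + 2 + 2 − 7 − 3)/2 = 10/2 = 5.
(Structurally: 1 ring(s) + 4 π bond(s) = 5.)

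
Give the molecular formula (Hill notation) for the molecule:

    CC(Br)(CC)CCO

Heavy atoms from the SMILES: 1 Br, 6 C, 1 O.
Implicit hydrogens by atom environment:
  3 × C: 2 H each → 6
  2 × C: 3 H each → 6
  1 × Br: no H
  1 × C: no H
  1 × O: 1 H
  Total hydrogens = 13.
Molecular formula: C6H13BrO

C6H13BrO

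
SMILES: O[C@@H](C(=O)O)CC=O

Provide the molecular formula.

C4H6O4

Heavy atoms from the SMILES: 4 C, 4 O.
Implicit hydrogens by atom environment:
  2 × C: 1 H each → 2
  2 × O: 1 H each → 2
  2 × O: no H
  1 × C: 2 H
  1 × C: no H
  Total hydrogens = 6.
Molecular formula: C4H6O4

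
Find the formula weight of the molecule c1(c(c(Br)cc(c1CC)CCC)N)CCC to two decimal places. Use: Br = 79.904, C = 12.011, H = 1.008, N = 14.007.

Molecular formula: C14H22BrN.
M = 1×79.904 + 14×12.011 + 22×1.008 + 1×14.007 = 284.24 g/mol.

284.24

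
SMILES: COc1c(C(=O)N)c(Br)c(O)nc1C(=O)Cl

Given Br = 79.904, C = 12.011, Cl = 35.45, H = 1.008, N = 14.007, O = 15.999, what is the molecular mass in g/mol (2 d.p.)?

309.50

Molecular formula: C8H6BrClN2O4.
M = 1×79.904 + 8×12.011 + 1×35.45 + 6×1.008 + 2×14.007 + 4×15.999 = 309.50 g/mol.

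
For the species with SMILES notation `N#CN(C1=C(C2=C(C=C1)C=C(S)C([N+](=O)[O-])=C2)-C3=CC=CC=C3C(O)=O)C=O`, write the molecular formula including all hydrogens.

Heavy atoms from the SMILES: 19 C, 3 N, 5 O, 1 S.
Implicit hydrogens by atom environment:
  8 × C (aromatic): 1 H each → 8
  8 × C (aromatic): no H
  3 × O: no H
  2 × C: no H
  2 × N: no H
  1 × C: 1 H
  1 × N (charge +1): no H
  1 × O: 1 H
  1 × O (charge -1): no H
  1 × S: 1 H
  Total hydrogens = 11.
Molecular formula: C19H11N3O5S

C19H11N3O5S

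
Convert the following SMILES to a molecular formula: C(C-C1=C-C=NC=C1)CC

C9H13N

Heavy atoms from the SMILES: 9 C, 1 N.
Implicit hydrogens by atom environment:
  4 × C (aromatic): 1 H each → 4
  3 × C: 2 H each → 6
  1 × C: 3 H
  1 × C (aromatic): no H
  1 × N (aromatic): no H
  Total hydrogens = 13.
Molecular formula: C9H13N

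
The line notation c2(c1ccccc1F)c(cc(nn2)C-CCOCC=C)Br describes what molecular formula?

Heavy atoms from the SMILES: 1 Br, 16 C, 1 F, 2 N, 1 O.
Implicit hydrogens by atom environment:
  5 × C: 2 H each → 10
  5 × C (aromatic): 1 H each → 5
  5 × C (aromatic): no H
  2 × N (aromatic): no H
  1 × Br: no H
  1 × C: 1 H
  1 × F: no H
  1 × O: no H
  Total hydrogens = 16.
Molecular formula: C16H16BrFN2O

C16H16BrFN2O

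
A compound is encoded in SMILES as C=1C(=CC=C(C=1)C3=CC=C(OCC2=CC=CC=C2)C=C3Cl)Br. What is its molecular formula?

C19H14BrClO

Heavy atoms from the SMILES: 1 Br, 19 C, 1 Cl, 1 O.
Implicit hydrogens by atom environment:
  12 × C (aromatic): 1 H each → 12
  6 × C (aromatic): no H
  1 × Br: no H
  1 × C: 2 H
  1 × Cl: no H
  1 × O: no H
  Total hydrogens = 14.
Molecular formula: C19H14BrClO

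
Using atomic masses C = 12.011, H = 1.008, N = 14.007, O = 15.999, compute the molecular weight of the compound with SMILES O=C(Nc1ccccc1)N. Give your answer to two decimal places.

Molecular formula: C7H8N2O.
M = 7×12.011 + 8×1.008 + 2×14.007 + 1×15.999 = 136.15 g/mol.

136.15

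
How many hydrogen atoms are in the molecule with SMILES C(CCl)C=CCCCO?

Hydrogens are implicit in SMILES; fill each atom to its normal valence:
  5 × C: 2 H each → 10
  2 × C: 1 H each → 2
  1 × Cl: no H
  1 × O: 1 H
  Total hydrogens = 13.

13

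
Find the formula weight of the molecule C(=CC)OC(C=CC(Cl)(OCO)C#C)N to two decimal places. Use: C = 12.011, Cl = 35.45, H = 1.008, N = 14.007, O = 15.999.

Molecular formula: C10H14ClNO3.
M = 10×12.011 + 1×35.45 + 14×1.008 + 1×14.007 + 3×15.999 = 231.68 g/mol.

231.68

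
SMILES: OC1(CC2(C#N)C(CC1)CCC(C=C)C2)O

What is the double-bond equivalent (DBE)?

5

Molecular formula from the SMILES: C13H19NO2.
DoU = (2C + 2 + N − H − X)/2 = (2·13 + 2 + 1 − 19 − 0)/2 = 10/2 = 5.
(Structurally: 2 ring(s) + 3 π bond(s) = 5.)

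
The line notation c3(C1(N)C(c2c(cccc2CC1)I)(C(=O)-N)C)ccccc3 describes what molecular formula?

Heavy atoms from the SMILES: 18 C, 1 I, 2 N, 1 O.
Implicit hydrogens by atom environment:
  8 × C (aromatic): 1 H each → 8
  4 × C (aromatic): no H
  3 × C: no H
  2 × C: 2 H each → 4
  2 × N: 2 H each → 4
  1 × C: 3 H
  1 × I: no H
  1 × O: no H
  Total hydrogens = 19.
Molecular formula: C18H19IN2O

C18H19IN2O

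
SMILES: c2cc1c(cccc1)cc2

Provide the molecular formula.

Heavy atoms from the SMILES: 10 C.
Implicit hydrogens by atom environment:
  8 × C (aromatic): 1 H each → 8
  2 × C (aromatic): no H
  Total hydrogens = 8.
Molecular formula: C10H8

C10H8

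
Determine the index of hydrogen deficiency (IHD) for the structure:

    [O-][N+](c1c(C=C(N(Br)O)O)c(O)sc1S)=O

5

Molecular formula from the SMILES: C6H5BrN2O5S2.
DoU = (2C + 2 + N − H − X)/2 = (2·6 + 2 + 2 − 5 − 1)/2 = 10/2 = 5.
(Structurally: 1 ring(s) + 4 π bond(s) = 5.)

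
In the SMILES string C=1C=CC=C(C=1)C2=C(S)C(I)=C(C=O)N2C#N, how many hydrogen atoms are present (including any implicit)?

Hydrogens are implicit in SMILES; fill each atom to its normal valence:
  5 × C (aromatic): 1 H each → 5
  5 × C (aromatic): no H
  1 × C: 1 H
  1 × C: no H
  1 × I: no H
  1 × N (aromatic): no H
  1 × N: no H
  1 × O: no H
  1 × S: 1 H
  Total hydrogens = 7.

7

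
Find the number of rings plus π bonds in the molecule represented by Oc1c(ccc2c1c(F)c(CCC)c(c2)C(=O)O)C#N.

Molecular formula from the SMILES: C15H12FNO3.
DoU = (2C + 2 + N − H − X)/2 = (2·15 + 2 + 1 − 12 − 1)/2 = 20/2 = 10.
(Structurally: 2 ring(s) + 8 π bond(s) = 10.)

10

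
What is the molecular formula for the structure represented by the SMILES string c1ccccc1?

C6H6

Heavy atoms from the SMILES: 6 C.
Implicit hydrogens by atom environment:
  6 × C (aromatic): 1 H each → 6
  Total hydrogens = 6.
Molecular formula: C6H6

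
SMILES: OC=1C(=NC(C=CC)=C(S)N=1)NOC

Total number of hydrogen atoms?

11

Hydrogens are implicit in SMILES; fill each atom to its normal valence:
  4 × C (aromatic): no H
  2 × C: 3 H each → 6
  2 × C: 1 H each → 2
  2 × N (aromatic): no H
  1 × N: 1 H
  1 × O: 1 H
  1 × O: no H
  1 × S: 1 H
  Total hydrogens = 11.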